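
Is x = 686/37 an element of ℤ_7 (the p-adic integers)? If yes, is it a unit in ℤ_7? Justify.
x ∈ ℤ_7 but not a unit; v_7(x) = 3 > 0

ℤ_7 = {x ∈ ℚ_7 : v_7(x) ≥ 0} and ℤ_7^× = {x ∈ ℤ_7 : v_7(x) = 0}. Here v_7(686/37) = v_7(num) − v_7(den) = 3; compare against these criteria.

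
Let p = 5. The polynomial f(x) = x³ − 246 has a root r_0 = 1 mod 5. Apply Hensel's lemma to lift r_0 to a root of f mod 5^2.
r_1 = 16 (mod 25)

Hensel: r_{i+1} = r_i − f(r_i)/f′(r_i) mod 5^{i+2}, where f′(x) = 3x². Iterate:
  r_0 = 1 (mod 5)
  r_1 = 16 (mod 25)
Final: r = 16 with f(r) ≡ 0 mod 5^2.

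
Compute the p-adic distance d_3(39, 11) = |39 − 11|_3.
d_3(39, 11) = 1

Step 1 — x − y = 39 − 11 = 28. Step 2 — v_3(28) = 0 (factor: 28 = (3^0 · 28); the sign does not affect v_p). Step 3 — |x − y|_3 = 3^{0} = 1.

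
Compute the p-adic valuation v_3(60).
v_3(60) = 1

v_3(n) is the largest exponent k such that 3^k divides n. Factor out: 60 = 3^1 · 20. (Sign doesn't affect v_p.) So v_3(60) = 1.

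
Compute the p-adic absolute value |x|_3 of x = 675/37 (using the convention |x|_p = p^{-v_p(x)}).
|675/37|_3 = 1/27

Step 1 — compute v_3(x) by factoring powers of 3 out of the numerator and denominator: v_3(675/37) = 3. Step 2 — apply |x|_p = p^{-v_p(x)} = 3^{-3} = 1/27.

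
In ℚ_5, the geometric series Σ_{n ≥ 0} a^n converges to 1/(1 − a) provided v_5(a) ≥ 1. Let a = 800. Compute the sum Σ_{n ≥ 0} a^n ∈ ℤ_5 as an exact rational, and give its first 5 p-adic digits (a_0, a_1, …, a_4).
Σ a^n = 1/(1 − a) = -1/799;  first 5 digits = (1, 0, 2, 1, 0)

v_5(a) = 2 ≥ 1, so the series converges in ℤ_5 to 1/(1 − a) = 1/(1 − 800) = -1/799. Expand this rational in ℤ_5: compute digits iteratively via d_i = x_i mod 5, x_{i+1} = (x_i − d_i)/5. The first 5 digits are (1, 0, 2, 1, 0).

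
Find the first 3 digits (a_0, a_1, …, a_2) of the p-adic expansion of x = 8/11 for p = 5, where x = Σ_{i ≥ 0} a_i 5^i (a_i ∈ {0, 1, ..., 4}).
(a_0, …, a_2) = (3, 0, 4)

v_5(8/11) = 0 (numerator and denominator both coprime to 5), so x ∈ ℤ_5^×. Compute digits iteratively via a_i = x_i mod 5, x_{i+1} = (x_i − a_i)/5, with x_0 = x:
  x_0 = 8/11;  a_0 = 3;  x_1 = (x_0 − 3)/5 = -5/11
  x_1 = -5/11;  a_1 = 0;  x_2 = (x_1 − 0)/5 = -1/11
  x_2 = -1/11;  a_2 = 4;  x_3 = (x_2 − 4)/5 = -9/11
Digits: (3, 0, 4).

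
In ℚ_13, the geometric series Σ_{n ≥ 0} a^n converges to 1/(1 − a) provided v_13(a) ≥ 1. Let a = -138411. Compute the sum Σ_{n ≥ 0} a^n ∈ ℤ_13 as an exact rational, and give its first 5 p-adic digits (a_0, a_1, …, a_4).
Σ a^n = 1/(1 − a) = 1/138412;  first 5 digits = (1, 0, 0, 2, 8)

v_13(a) = 3 ≥ 1, so the series converges in ℤ_13 to 1/(1 − a) = 1/(1 − (-138411)) = 1/138412. Expand this rational in ℤ_13: compute digits iteratively via d_i = x_i mod 13, x_{i+1} = (x_i − d_i)/13. The first 5 digits are (1, 0, 0, 2, 8).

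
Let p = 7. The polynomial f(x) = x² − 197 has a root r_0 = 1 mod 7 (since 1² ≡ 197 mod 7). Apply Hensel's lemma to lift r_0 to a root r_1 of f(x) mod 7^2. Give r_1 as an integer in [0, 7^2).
r_1 = 1 (mod 49)

Hensel's recurrence: r_{i+1} = r_i − f(r_i)·(f′(r_i))^{-1} mod 7^{i+2}, with f′(x) = 2x. Iterate:
  r_0 = 1 (mod 7)
  r_1 = 1 (mod 49)
Final: r_1 = 1, and one checks f(r_1) ≡ 0 mod 7^2.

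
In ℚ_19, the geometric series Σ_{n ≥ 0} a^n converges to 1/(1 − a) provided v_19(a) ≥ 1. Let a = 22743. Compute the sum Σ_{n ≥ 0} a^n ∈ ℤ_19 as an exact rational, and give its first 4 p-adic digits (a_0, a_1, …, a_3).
Σ a^n = 1/(1 − a) = -1/22742;  first 4 digits = (1, 0, 6, 3)

v_19(a) = 2 ≥ 1, so the series converges in ℤ_19 to 1/(1 − a) = 1/(1 − 22743) = -1/22742. Expand this rational in ℤ_19: compute digits iteratively via d_i = x_i mod 19, x_{i+1} = (x_i − d_i)/19. The first 4 digits are (1, 0, 6, 3).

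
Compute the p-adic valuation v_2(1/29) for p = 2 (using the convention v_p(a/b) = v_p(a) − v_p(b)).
v_2(1/29) = 0

Factor powers of 2 from the numerator and denominator of the reduced fraction: 1 = 2^0 · 1 and 29 = 2^0 · 29. Apply v_p(a/b) = v_p(a) − v_p(b): v_2(1/29) = 0 − 0 = 0.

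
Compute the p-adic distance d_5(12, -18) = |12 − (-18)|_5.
d_5(12, -18) = 1/5

Step 1 — x − y = 12 − (-18) = 30. Step 2 — v_5(30) = 1 (factor: 30 = (5^1 · 6); the sign does not affect v_p). Step 3 — |x − y|_5 = 5^{-1} = 1/5.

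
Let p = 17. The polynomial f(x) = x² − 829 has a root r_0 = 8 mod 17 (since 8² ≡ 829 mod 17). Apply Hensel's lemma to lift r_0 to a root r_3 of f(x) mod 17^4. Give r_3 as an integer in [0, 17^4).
r_3 = 80163 (mod 83521)

Hensel's recurrence: r_{i+1} = r_i − f(r_i)·(f′(r_i))^{-1} mod 17^{i+2}, with f′(x) = 2x. Iterate:
  r_0 = 8 (mod 17)
  r_1 = 110 (mod 289)
  r_2 = 1555 (mod 4913)
  r_3 = 80163 (mod 83521)
Final: r_3 = 80163, and one checks f(r_3) ≡ 0 mod 17^4.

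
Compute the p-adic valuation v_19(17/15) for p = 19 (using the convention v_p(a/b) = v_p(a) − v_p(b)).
v_19(17/15) = 0

Factor powers of 19 from the numerator and denominator of the reduced fraction: 17 = 19^0 · 17 and 15 = 19^0 · 15. Apply v_p(a/b) = v_p(a) − v_p(b): v_19(17/15) = 0 − 0 = 0.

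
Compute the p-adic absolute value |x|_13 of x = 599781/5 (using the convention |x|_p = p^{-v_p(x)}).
|599781/5|_13 = 1/28561

Step 1 — compute v_13(x) by factoring powers of 13 out of the numerator and denominator: v_13(599781/5) = 4. Step 2 — apply |x|_p = p^{-v_p(x)} = 13^{-4} = 1/28561.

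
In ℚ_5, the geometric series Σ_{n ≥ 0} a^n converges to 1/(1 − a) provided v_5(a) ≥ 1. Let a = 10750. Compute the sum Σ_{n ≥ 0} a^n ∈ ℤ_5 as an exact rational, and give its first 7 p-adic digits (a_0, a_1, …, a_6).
Σ a^n = 1/(1 − a) = -1/10749;  first 7 digits = (1, 0, 0, 1, 2, 3, 1)

v_5(a) = 3 ≥ 1, so the series converges in ℤ_5 to 1/(1 − a) = 1/(1 − 10750) = -1/10749. Expand this rational in ℤ_5: compute digits iteratively via d_i = x_i mod 5, x_{i+1} = (x_i − d_i)/5. The first 7 digits are (1, 0, 0, 1, 2, 3, 1).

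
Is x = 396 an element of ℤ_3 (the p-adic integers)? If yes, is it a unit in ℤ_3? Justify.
x ∈ ℤ_3 but not a unit; v_3(x) = 2 > 0

ℤ_3 = {x ∈ ℚ_3 : v_3(x) ≥ 0} and ℤ_3^× = {x ∈ ℤ_3 : v_3(x) = 0}. Here v_3(396) = v_3(num) − v_3(den) = 2; compare against these criteria.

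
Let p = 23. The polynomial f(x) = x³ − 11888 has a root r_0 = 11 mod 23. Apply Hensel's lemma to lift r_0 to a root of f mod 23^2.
r_1 = 333 (mod 529)

Hensel: r_{i+1} = r_i − f(r_i)/f′(r_i) mod 23^{i+2}, where f′(x) = 3x². Iterate:
  r_0 = 11 (mod 23)
  r_1 = 333 (mod 529)
Final: r = 333 with f(r) ≡ 0 mod 23^2.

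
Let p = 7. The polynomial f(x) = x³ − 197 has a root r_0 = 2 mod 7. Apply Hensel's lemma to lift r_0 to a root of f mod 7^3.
r_2 = 226 (mod 343)

Hensel: r_{i+1} = r_i − f(r_i)/f′(r_i) mod 7^{i+2}, where f′(x) = 3x². Iterate:
  r_0 = 2 (mod 7)
  r_1 = 30 (mod 49)
  r_2 = 226 (mod 343)
Final: r = 226 with f(r) ≡ 0 mod 7^3.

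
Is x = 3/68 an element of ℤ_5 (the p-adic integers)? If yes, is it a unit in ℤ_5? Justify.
x ∈ ℤ_5^× (unit); v_5(x) = 0

ℤ_5 = {x ∈ ℚ_5 : v_5(x) ≥ 0} and ℤ_5^× = {x ∈ ℤ_5 : v_5(x) = 0}. Here v_5(3/68) = v_5(num) − v_5(den) = 0; compare against these criteria.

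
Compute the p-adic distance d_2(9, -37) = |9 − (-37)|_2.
d_2(9, -37) = 1/2

Step 1 — x − y = 9 − (-37) = 46. Step 2 — v_2(46) = 1 (factor: 46 = (2^1 · 23); the sign does not affect v_p). Step 3 — |x − y|_2 = 2^{-1} = 1/2.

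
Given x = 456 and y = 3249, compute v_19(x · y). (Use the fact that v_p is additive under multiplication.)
v_19(1481544) = 3

v_p(x) = 1 (factor: 456 = 19^1 · 24); v_p(y) = 2 (factor: 3249 = 19^2 · 9). Additivity: v_p(xy) = v_p(x) + v_p(y) = 1 + 2 = 3. (Direct check: xy = 1481544 = 19^3 · (216).)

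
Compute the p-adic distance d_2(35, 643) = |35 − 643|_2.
d_2(35, 643) = 1/32

Step 1 — x − y = 35 − 643 = -608. Step 2 — v_2(-608) = 5 (factor: -608 = −(2^5 · 19); the sign does not affect v_p). Step 3 — |x − y|_2 = 2^{-5} = 1/32.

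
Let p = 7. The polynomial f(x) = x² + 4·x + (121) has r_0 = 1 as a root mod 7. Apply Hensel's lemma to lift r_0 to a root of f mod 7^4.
r_3 = 1793 (mod 2401)

Hensel: r_{i+1} = r_i − f(r_i)·(f′(r_i))^{-1} mod 7^{i+2}, f′(x) = 2x + 4. Iterate:
  r_0 = 1 (mod 7)
  r_1 = 29 (mod 49)
  r_2 = 78 (mod 343)
  r_3 = 1793 (mod 2401)
Final: r = 1793 satisfies f(r) ≡ 0 mod 7^4.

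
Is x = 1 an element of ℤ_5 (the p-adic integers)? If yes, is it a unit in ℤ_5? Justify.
x ∈ ℤ_5^× (unit); v_5(x) = 0

ℤ_5 = {x ∈ ℚ_5 : v_5(x) ≥ 0} and ℤ_5^× = {x ∈ ℤ_5 : v_5(x) = 0}. Here v_5(1) = v_5(num) − v_5(den) = 0; compare against these criteria.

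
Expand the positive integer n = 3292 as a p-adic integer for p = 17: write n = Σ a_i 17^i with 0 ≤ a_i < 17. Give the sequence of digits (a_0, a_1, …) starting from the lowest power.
(a_0, a_1, …) = (11, 6, 11)

Repeated division by 17 gives the digits low-to-high: 3292 = 11 + 6·17^1 + 11·17^2. Digit sequence: (11, 6, 11).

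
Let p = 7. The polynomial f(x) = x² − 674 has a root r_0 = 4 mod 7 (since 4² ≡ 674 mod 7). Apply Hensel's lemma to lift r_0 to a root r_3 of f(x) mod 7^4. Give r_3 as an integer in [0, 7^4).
r_3 = 74 (mod 2401)

Hensel's recurrence: r_{i+1} = r_i − f(r_i)·(f′(r_i))^{-1} mod 7^{i+2}, with f′(x) = 2x. Iterate:
  r_0 = 4 (mod 7)
  r_1 = 25 (mod 49)
  r_2 = 74 (mod 343)
  r_3 = 74 (mod 2401)
Final: r_3 = 74, and one checks f(r_3) ≡ 0 mod 7^4.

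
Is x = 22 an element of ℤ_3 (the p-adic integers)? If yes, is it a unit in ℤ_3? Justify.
x ∈ ℤ_3^× (unit); v_3(x) = 0

ℤ_3 = {x ∈ ℚ_3 : v_3(x) ≥ 0} and ℤ_3^× = {x ∈ ℤ_3 : v_3(x) = 0}. Here v_3(22) = v_3(num) − v_3(den) = 0; compare against these criteria.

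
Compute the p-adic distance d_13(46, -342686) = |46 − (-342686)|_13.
d_13(46, -342686) = 1/28561

Step 1 — x − y = 46 − (-342686) = 342732. Step 2 — v_13(342732) = 4 (factor: 342732 = (13^4 · 12); the sign does not affect v_p). Step 3 — |x − y|_13 = 13^{-4} = 1/28561.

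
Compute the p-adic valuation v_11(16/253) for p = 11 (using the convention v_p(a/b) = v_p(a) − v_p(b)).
v_11(16/253) = -1

Factor powers of 11 from the numerator and denominator of the reduced fraction: 16 = 11^0 · 16 and 253 = 11^1 · 23. Apply v_p(a/b) = v_p(a) − v_p(b): v_11(16/253) = 0 − 1 = -1.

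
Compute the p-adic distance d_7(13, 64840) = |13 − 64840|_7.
d_7(13, 64840) = 1/2401

Step 1 — x − y = 13 − 64840 = -64827. Step 2 — v_7(-64827) = 4 (factor: -64827 = −(7^4 · 27); the sign does not affect v_p). Step 3 — |x − y|_7 = 7^{-4} = 1/2401.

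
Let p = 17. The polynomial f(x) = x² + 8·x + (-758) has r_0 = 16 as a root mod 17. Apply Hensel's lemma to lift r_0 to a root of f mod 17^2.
r_1 = 271 (mod 289)

Hensel: r_{i+1} = r_i − f(r_i)·(f′(r_i))^{-1} mod 17^{i+2}, f′(x) = 2x + 8. Iterate:
  r_0 = 16 (mod 17)
  r_1 = 271 (mod 289)
Final: r = 271 satisfies f(r) ≡ 0 mod 17^2.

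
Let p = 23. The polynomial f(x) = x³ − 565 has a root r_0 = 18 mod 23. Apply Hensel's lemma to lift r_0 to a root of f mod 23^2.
r_1 = 110 (mod 529)

Hensel: r_{i+1} = r_i − f(r_i)/f′(r_i) mod 23^{i+2}, where f′(x) = 3x². Iterate:
  r_0 = 18 (mod 23)
  r_1 = 110 (mod 529)
Final: r = 110 with f(r) ≡ 0 mod 23^2.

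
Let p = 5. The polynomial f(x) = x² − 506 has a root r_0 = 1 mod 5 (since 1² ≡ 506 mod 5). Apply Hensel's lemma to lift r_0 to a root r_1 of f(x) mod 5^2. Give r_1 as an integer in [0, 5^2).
r_1 = 16 (mod 25)

Hensel's recurrence: r_{i+1} = r_i − f(r_i)·(f′(r_i))^{-1} mod 5^{i+2}, with f′(x) = 2x. Iterate:
  r_0 = 1 (mod 5)
  r_1 = 16 (mod 25)
Final: r_1 = 16, and one checks f(r_1) ≡ 0 mod 5^2.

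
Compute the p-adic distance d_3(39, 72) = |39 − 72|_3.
d_3(39, 72) = 1/3

Step 1 — x − y = 39 − 72 = -33. Step 2 — v_3(-33) = 1 (factor: -33 = −(3^1 · 11); the sign does not affect v_p). Step 3 — |x − y|_3 = 3^{-1} = 1/3.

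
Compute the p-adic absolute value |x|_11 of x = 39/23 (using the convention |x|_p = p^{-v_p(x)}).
|39/23|_11 = 1

Step 1 — compute v_11(x) by factoring powers of 11 out of the numerator and denominator: v_11(39/23) = 0. Step 2 — apply |x|_p = p^{-v_p(x)} = 11^{0} = 1.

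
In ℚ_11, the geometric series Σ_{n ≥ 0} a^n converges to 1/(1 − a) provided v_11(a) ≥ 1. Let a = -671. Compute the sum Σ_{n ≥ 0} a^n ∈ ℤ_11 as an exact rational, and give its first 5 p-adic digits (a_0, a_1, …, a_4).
Σ a^n = 1/(1 − a) = 1/672;  first 5 digits = (1, 5, 8, 0, 8)

v_11(a) = 1 ≥ 1, so the series converges in ℤ_11 to 1/(1 − a) = 1/(1 − (-671)) = 1/672. Expand this rational in ℤ_11: compute digits iteratively via d_i = x_i mod 11, x_{i+1} = (x_i − d_i)/11. The first 5 digits are (1, 5, 8, 0, 8).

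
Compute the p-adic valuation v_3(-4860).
v_3(-4860) = 5

v_3(n) is the largest exponent k such that 3^k divides n. Factor out: -4860 = -3^5 · 20. (Sign doesn't affect v_p.) So v_3(-4860) = 5.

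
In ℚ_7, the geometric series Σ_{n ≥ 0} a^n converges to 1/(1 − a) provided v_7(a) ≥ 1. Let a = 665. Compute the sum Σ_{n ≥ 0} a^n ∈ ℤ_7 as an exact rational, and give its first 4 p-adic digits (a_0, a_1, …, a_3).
Σ a^n = 1/(1 − a) = -1/664;  first 4 digits = (1, 4, 1, 4)

v_7(a) = 1 ≥ 1, so the series converges in ℤ_7 to 1/(1 − a) = 1/(1 − 665) = -1/664. Expand this rational in ℤ_7: compute digits iteratively via d_i = x_i mod 7, x_{i+1} = (x_i − d_i)/7. The first 4 digits are (1, 4, 1, 4).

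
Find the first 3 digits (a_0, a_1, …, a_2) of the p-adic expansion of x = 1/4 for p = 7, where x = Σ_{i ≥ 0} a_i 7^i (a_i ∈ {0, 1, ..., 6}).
(a_0, …, a_2) = (2, 5, 1)

v_7(1/4) = 0 (numerator and denominator both coprime to 7), so x ∈ ℤ_7^×. Compute digits iteratively via a_i = x_i mod 7, x_{i+1} = (x_i − a_i)/7, with x_0 = x:
  x_0 = 1/4;  a_0 = 2;  x_1 = (x_0 − 2)/7 = -1/4
  x_1 = -1/4;  a_1 = 5;  x_2 = (x_1 − 5)/7 = -3/4
  x_2 = -3/4;  a_2 = 1;  x_3 = (x_2 − 1)/7 = -1/4
Digits: (2, 5, 1).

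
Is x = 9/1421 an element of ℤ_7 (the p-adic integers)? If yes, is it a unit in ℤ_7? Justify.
x ∉ ℤ_7 (v_7(x) = -2 < 0)

ℤ_7 = {x ∈ ℚ_7 : v_7(x) ≥ 0} and ℤ_7^× = {x ∈ ℤ_7 : v_7(x) = 0}. Here v_7(9/1421) = v_7(num) − v_7(den) = -2; compare against these criteria.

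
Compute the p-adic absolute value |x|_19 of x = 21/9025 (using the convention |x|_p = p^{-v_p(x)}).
|21/9025|_19 = 361

Step 1 — compute v_19(x) by factoring powers of 19 out of the numerator and denominator: v_19(21/9025) = -2. Step 2 — apply |x|_p = p^{-v_p(x)} = 19^{2} = 361.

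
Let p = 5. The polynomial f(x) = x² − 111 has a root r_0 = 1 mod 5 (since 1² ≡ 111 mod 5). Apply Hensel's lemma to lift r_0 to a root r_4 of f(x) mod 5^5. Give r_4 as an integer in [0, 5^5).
r_4 = 481 (mod 3125)

Hensel's recurrence: r_{i+1} = r_i − f(r_i)·(f′(r_i))^{-1} mod 5^{i+2}, with f′(x) = 2x. Iterate:
  r_0 = 1 (mod 5)
  r_1 = 6 (mod 25)
  r_2 = 106 (mod 125)
  r_3 = 481 (mod 625)
  r_4 = 481 (mod 3125)
Final: r_4 = 481, and one checks f(r_4) ≡ 0 mod 5^5.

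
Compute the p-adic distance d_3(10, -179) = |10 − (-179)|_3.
d_3(10, -179) = 1/27

Step 1 — x − y = 10 − (-179) = 189. Step 2 — v_3(189) = 3 (factor: 189 = (3^3 · 7); the sign does not affect v_p). Step 3 — |x − y|_3 = 3^{-3} = 1/27.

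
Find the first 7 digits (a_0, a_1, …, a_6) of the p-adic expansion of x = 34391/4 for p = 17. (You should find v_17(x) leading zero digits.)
(a_0, …, a_6) = (0, 0, 0, 6, 4, 4, 4)

v_17(34391/4) = 3, so a_0 = ... = a_2 = 0. Factor out: x = 17^3 · u with u = 7/4 a unit in ℤ_17. Expand u iteratively via a_{v+i} = u_i mod 17, u_{i+1} = (u_i − a_{v+i})/17:
  u_0 = 7/4;  a_3 = 6;  u_1 = (u_0 − 6)/17 = -1/4
  u_1 = -1/4;  a_4 = 4;  u_2 = (u_1 − 4)/17 = -1/4
  u_2 = -1/4;  a_5 = 4;  u_3 = (u_2 − 4)/17 = -1/4
  u_3 = -1/4;  a_6 = 4;  u_4 = (u_3 − 4)/17 = -1/4
Digits: (0, 0, 0, 6, 4, 4, 4).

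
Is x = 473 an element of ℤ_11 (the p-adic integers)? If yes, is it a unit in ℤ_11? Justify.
x ∈ ℤ_11 but not a unit; v_11(x) = 1 > 0

ℤ_11 = {x ∈ ℚ_11 : v_11(x) ≥ 0} and ℤ_11^× = {x ∈ ℤ_11 : v_11(x) = 0}. Here v_11(473) = v_11(num) − v_11(den) = 1; compare against these criteria.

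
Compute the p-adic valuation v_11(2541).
v_11(2541) = 2

v_11(n) is the largest exponent k such that 11^k divides n. Factor out: 2541 = 11^2 · 21. (Sign doesn't affect v_p.) So v_11(2541) = 2.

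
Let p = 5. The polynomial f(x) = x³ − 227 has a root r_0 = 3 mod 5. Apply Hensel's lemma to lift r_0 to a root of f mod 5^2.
r_1 = 3 (mod 25)

Hensel: r_{i+1} = r_i − f(r_i)/f′(r_i) mod 5^{i+2}, where f′(x) = 3x². Iterate:
  r_0 = 3 (mod 5)
  r_1 = 3 (mod 25)
Final: r = 3 with f(r) ≡ 0 mod 5^2.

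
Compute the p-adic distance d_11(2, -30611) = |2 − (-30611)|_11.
d_11(2, -30611) = 1/1331

Step 1 — x − y = 2 − (-30611) = 30613. Step 2 — v_11(30613) = 3 (factor: 30613 = (11^3 · 23); the sign does not affect v_p). Step 3 — |x − y|_11 = 11^{-3} = 1/1331.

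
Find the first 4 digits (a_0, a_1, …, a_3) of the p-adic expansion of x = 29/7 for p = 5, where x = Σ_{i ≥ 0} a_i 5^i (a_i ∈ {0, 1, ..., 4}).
(a_0, …, a_3) = (2, 4, 0, 2)

v_5(29/7) = 0 (numerator and denominator both coprime to 5), so x ∈ ℤ_5^×. Compute digits iteratively via a_i = x_i mod 5, x_{i+1} = (x_i − a_i)/5, with x_0 = x:
  x_0 = 29/7;  a_0 = 2;  x_1 = (x_0 − 2)/5 = 3/7
  x_1 = 3/7;  a_1 = 4;  x_2 = (x_1 − 4)/5 = -5/7
  x_2 = -5/7;  a_2 = 0;  x_3 = (x_2 − 0)/5 = -1/7
  x_3 = -1/7;  a_3 = 2;  x_4 = (x_3 − 2)/5 = -3/7
Digits: (2, 4, 0, 2).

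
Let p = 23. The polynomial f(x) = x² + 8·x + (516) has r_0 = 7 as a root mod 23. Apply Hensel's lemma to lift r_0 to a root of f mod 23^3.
r_2 = 11208 (mod 12167)

Hensel: r_{i+1} = r_i − f(r_i)·(f′(r_i))^{-1} mod 23^{i+2}, f′(x) = 2x + 8. Iterate:
  r_0 = 7 (mod 23)
  r_1 = 99 (mod 529)
  r_2 = 11208 (mod 12167)
Final: r = 11208 satisfies f(r) ≡ 0 mod 23^3.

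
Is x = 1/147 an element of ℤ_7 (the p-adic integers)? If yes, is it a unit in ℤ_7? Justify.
x ∉ ℤ_7 (v_7(x) = -2 < 0)

ℤ_7 = {x ∈ ℚ_7 : v_7(x) ≥ 0} and ℤ_7^× = {x ∈ ℤ_7 : v_7(x) = 0}. Here v_7(1/147) = v_7(num) − v_7(den) = -2; compare against these criteria.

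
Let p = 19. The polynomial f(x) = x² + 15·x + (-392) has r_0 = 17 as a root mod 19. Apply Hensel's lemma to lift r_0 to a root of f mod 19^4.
r_3 = 10505 (mod 130321)

Hensel: r_{i+1} = r_i − f(r_i)·(f′(r_i))^{-1} mod 19^{i+2}, f′(x) = 2x + 15. Iterate:
  r_0 = 17 (mod 19)
  r_1 = 36 (mod 361)
  r_2 = 3646 (mod 6859)
  r_3 = 10505 (mod 130321)
Final: r = 10505 satisfies f(r) ≡ 0 mod 19^4.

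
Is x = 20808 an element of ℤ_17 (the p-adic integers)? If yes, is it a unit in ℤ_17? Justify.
x ∈ ℤ_17 but not a unit; v_17(x) = 2 > 0

ℤ_17 = {x ∈ ℚ_17 : v_17(x) ≥ 0} and ℤ_17^× = {x ∈ ℤ_17 : v_17(x) = 0}. Here v_17(20808) = v_17(num) − v_17(den) = 2; compare against these criteria.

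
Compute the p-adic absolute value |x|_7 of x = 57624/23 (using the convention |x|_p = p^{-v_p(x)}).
|57624/23|_7 = 1/2401

Step 1 — compute v_7(x) by factoring powers of 7 out of the numerator and denominator: v_7(57624/23) = 4. Step 2 — apply |x|_p = p^{-v_p(x)} = 7^{-4} = 1/2401.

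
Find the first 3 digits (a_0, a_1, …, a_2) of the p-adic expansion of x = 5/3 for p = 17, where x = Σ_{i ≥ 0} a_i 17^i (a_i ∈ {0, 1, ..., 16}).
(a_0, …, a_2) = (13, 5, 11)

v_17(5/3) = 0 (numerator and denominator both coprime to 17), so x ∈ ℤ_17^×. Compute digits iteratively via a_i = x_i mod 17, x_{i+1} = (x_i − a_i)/17, with x_0 = x:
  x_0 = 5/3;  a_0 = 13;  x_1 = (x_0 − 13)/17 = -2/3
  x_1 = -2/3;  a_1 = 5;  x_2 = (x_1 − 5)/17 = -1/3
  x_2 = -1/3;  a_2 = 11;  x_3 = (x_2 − 11)/17 = -2/3
Digits: (13, 5, 11).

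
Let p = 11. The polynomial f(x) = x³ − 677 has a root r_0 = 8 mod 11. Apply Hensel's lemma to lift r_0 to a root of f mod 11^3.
r_2 = 767 (mod 1331)

Hensel: r_{i+1} = r_i − f(r_i)/f′(r_i) mod 11^{i+2}, where f′(x) = 3x². Iterate:
  r_0 = 8 (mod 11)
  r_1 = 41 (mod 121)
  r_2 = 767 (mod 1331)
Final: r = 767 with f(r) ≡ 0 mod 11^3.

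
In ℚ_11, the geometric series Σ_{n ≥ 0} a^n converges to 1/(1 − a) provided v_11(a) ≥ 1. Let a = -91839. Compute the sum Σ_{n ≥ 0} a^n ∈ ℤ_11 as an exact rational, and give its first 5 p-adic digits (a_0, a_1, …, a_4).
Σ a^n = 1/(1 − a) = 1/91840;  first 5 digits = (1, 0, 0, 8, 4)

v_11(a) = 3 ≥ 1, so the series converges in ℤ_11 to 1/(1 − a) = 1/(1 − (-91839)) = 1/91840. Expand this rational in ℤ_11: compute digits iteratively via d_i = x_i mod 11, x_{i+1} = (x_i − d_i)/11. The first 5 digits are (1, 0, 0, 8, 4).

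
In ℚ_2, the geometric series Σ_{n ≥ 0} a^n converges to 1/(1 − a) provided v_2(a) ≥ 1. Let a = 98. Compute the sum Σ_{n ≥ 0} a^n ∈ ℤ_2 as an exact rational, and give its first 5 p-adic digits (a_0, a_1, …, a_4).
Σ a^n = 1/(1 − a) = -1/97;  first 5 digits = (1, 1, 1, 1, 1)

v_2(a) = 1 ≥ 1, so the series converges in ℤ_2 to 1/(1 − a) = 1/(1 − 98) = -1/97. Expand this rational in ℤ_2: compute digits iteratively via d_i = x_i mod 2, x_{i+1} = (x_i − d_i)/2. The first 5 digits are (1, 1, 1, 1, 1).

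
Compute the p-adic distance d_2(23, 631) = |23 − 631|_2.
d_2(23, 631) = 1/32

Step 1 — x − y = 23 − 631 = -608. Step 2 — v_2(-608) = 5 (factor: -608 = −(2^5 · 19); the sign does not affect v_p). Step 3 — |x − y|_2 = 2^{-5} = 1/32.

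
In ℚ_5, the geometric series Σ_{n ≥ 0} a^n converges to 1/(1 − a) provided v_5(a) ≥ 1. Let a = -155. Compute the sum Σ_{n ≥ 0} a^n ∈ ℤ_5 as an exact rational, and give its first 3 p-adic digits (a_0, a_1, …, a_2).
Σ a^n = 1/(1 − a) = 1/156;  first 3 digits = (1, 4, 4)

v_5(a) = 1 ≥ 1, so the series converges in ℤ_5 to 1/(1 − a) = 1/(1 − (-155)) = 1/156. Expand this rational in ℤ_5: compute digits iteratively via d_i = x_i mod 5, x_{i+1} = (x_i − d_i)/5. The first 3 digits are (1, 4, 4).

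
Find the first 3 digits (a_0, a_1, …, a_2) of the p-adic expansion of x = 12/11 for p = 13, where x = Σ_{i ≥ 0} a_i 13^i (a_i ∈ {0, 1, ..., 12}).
(a_0, …, a_2) = (7, 9, 4)

v_13(12/11) = 0 (numerator and denominator both coprime to 13), so x ∈ ℤ_13^×. Compute digits iteratively via a_i = x_i mod 13, x_{i+1} = (x_i − a_i)/13, with x_0 = x:
  x_0 = 12/11;  a_0 = 7;  x_1 = (x_0 − 7)/13 = -5/11
  x_1 = -5/11;  a_1 = 9;  x_2 = (x_1 − 9)/13 = -8/11
  x_2 = -8/11;  a_2 = 4;  x_3 = (x_2 − 4)/13 = -4/11
Digits: (7, 9, 4).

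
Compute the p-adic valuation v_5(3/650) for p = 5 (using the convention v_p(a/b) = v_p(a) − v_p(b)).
v_5(3/650) = -2

Factor powers of 5 from the numerator and denominator of the reduced fraction: 3 = 5^0 · 3 and 650 = 5^2 · 26. Apply v_p(a/b) = v_p(a) − v_p(b): v_5(3/650) = 0 − 2 = -2.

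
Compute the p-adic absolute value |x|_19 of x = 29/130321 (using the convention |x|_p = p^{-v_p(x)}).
|29/130321|_19 = 130321

Step 1 — compute v_19(x) by factoring powers of 19 out of the numerator and denominator: v_19(29/130321) = -4. Step 2 — apply |x|_p = p^{-v_p(x)} = 19^{4} = 130321.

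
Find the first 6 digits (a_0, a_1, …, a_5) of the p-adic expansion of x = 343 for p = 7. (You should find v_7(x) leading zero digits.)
(a_0, …, a_5) = (0, 0, 0, 1, 0, 0)

v_7(343) = 3, so a_0 = ... = a_2 = 0. Factor out: x = 7^3 · u with u = 1 a unit in ℤ_7. Expand u iteratively via a_{v+i} = u_i mod 7, u_{i+1} = (u_i − a_{v+i})/7:
  u_0 = 1;  a_3 = 1;  u_1 = (u_0 − 1)/7 = 0
  u_1 = 0;  a_4 = 0;  u_2 = (u_1 − 0)/7 = 0
  u_2 = 0;  a_5 = 0;  u_3 = (u_2 − 0)/7 = 0
Digits: (0, 0, 0, 1, 0, 0).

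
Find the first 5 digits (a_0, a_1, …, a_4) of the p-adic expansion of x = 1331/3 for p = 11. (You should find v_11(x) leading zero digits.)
(a_0, …, a_4) = (0, 0, 0, 4, 7)

v_11(1331/3) = 3, so a_0 = ... = a_2 = 0. Factor out: x = 11^3 · u with u = 1/3 a unit in ℤ_11. Expand u iteratively via a_{v+i} = u_i mod 11, u_{i+1} = (u_i − a_{v+i})/11:
  u_0 = 1/3;  a_3 = 4;  u_1 = (u_0 − 4)/11 = -1/3
  u_1 = -1/3;  a_4 = 7;  u_2 = (u_1 − 7)/11 = -2/3
Digits: (0, 0, 0, 4, 7).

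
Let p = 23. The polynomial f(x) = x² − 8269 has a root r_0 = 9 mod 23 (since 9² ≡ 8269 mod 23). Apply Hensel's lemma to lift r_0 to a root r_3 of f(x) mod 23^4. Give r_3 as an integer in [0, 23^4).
r_3 = 9163 (mod 279841)

Hensel's recurrence: r_{i+1} = r_i − f(r_i)·(f′(r_i))^{-1} mod 23^{i+2}, with f′(x) = 2x. Iterate:
  r_0 = 9 (mod 23)
  r_1 = 170 (mod 529)
  r_2 = 9163 (mod 12167)
  r_3 = 9163 (mod 279841)
Final: r_3 = 9163, and one checks f(r_3) ≡ 0 mod 23^4.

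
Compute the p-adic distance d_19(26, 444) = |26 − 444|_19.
d_19(26, 444) = 1/19

Step 1 — x − y = 26 − 444 = -418. Step 2 — v_19(-418) = 1 (factor: -418 = −(19^1 · 22); the sign does not affect v_p). Step 3 — |x − y|_19 = 19^{-1} = 1/19.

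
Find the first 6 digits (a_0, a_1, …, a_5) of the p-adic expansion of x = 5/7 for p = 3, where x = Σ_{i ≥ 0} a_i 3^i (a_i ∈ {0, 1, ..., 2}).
(a_0, …, a_5) = (2, 0, 2, 1, 2, 0)

v_3(5/7) = 0 (numerator and denominator both coprime to 3), so x ∈ ℤ_3^×. Compute digits iteratively via a_i = x_i mod 3, x_{i+1} = (x_i − a_i)/3, with x_0 = x:
  x_0 = 5/7;  a_0 = 2;  x_1 = (x_0 − 2)/3 = -3/7
  x_1 = -3/7;  a_1 = 0;  x_2 = (x_1 − 0)/3 = -1/7
  x_2 = -1/7;  a_2 = 2;  x_3 = (x_2 − 2)/3 = -5/7
  x_3 = -5/7;  a_3 = 1;  x_4 = (x_3 − 1)/3 = -4/7
  x_4 = -4/7;  a_4 = 2;  x_5 = (x_4 − 2)/3 = -6/7
  x_5 = -6/7;  a_5 = 0;  x_6 = (x_5 − 0)/3 = -2/7
Digits: (2, 0, 2, 1, 2, 0).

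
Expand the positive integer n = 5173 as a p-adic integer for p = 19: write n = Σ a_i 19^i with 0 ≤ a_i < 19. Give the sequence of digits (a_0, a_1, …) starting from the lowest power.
(a_0, a_1, …) = (5, 6, 14)

Repeated division by 19 gives the digits low-to-high: 5173 = 5 + 6·19^1 + 14·19^2. Digit sequence: (5, 6, 14).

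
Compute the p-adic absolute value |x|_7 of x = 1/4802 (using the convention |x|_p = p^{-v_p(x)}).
|1/4802|_7 = 2401

Step 1 — compute v_7(x) by factoring powers of 7 out of the numerator and denominator: v_7(1/4802) = -4. Step 2 — apply |x|_p = p^{-v_p(x)} = 7^{4} = 2401.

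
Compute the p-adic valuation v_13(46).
v_13(46) = 0

v_13(n) is the largest exponent k such that 13^k divides n. Factor out: 46 = 13^0 · 46. (Sign doesn't affect v_p.) So v_13(46) = 0.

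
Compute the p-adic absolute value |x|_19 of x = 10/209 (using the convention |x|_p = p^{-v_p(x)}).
|10/209|_19 = 19

Step 1 — compute v_19(x) by factoring powers of 19 out of the numerator and denominator: v_19(10/209) = -1. Step 2 — apply |x|_p = p^{-v_p(x)} = 19^{1} = 19.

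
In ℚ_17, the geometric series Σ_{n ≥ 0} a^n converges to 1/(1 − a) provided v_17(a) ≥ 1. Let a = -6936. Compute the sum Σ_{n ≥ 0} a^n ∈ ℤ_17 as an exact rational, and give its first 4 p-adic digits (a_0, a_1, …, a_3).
Σ a^n = 1/(1 − a) = 1/6937;  first 4 digits = (1, 0, 10, 15)

v_17(a) = 2 ≥ 1, so the series converges in ℤ_17 to 1/(1 − a) = 1/(1 − (-6936)) = 1/6937. Expand this rational in ℤ_17: compute digits iteratively via d_i = x_i mod 17, x_{i+1} = (x_i − d_i)/17. The first 4 digits are (1, 0, 10, 15).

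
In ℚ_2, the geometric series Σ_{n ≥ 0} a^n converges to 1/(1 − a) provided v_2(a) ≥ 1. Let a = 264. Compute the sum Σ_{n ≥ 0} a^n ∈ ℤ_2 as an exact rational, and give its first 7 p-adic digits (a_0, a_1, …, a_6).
Σ a^n = 1/(1 − a) = -1/263;  first 7 digits = (1, 0, 0, 1, 0, 0, 1)

v_2(a) = 3 ≥ 1, so the series converges in ℤ_2 to 1/(1 − a) = 1/(1 − 264) = -1/263. Expand this rational in ℤ_2: compute digits iteratively via d_i = x_i mod 2, x_{i+1} = (x_i − d_i)/2. The first 7 digits are (1, 0, 0, 1, 0, 0, 1).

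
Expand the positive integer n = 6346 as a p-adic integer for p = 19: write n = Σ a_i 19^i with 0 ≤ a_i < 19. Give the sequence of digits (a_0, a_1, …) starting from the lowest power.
(a_0, a_1, …) = (0, 11, 17)

Repeated division by 19 gives the digits low-to-high: 6346 = 11·19^1 + 17·19^2. Digit sequence: (0, 11, 17).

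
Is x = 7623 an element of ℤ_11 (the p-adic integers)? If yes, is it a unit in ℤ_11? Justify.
x ∈ ℤ_11 but not a unit; v_11(x) = 2 > 0

ℤ_11 = {x ∈ ℚ_11 : v_11(x) ≥ 0} and ℤ_11^× = {x ∈ ℤ_11 : v_11(x) = 0}. Here v_11(7623) = v_11(num) − v_11(den) = 2; compare against these criteria.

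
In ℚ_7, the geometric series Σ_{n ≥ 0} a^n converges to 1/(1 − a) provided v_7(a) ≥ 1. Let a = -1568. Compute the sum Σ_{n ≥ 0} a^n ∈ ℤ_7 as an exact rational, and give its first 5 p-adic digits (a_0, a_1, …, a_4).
Σ a^n = 1/(1 − a) = 1/1569;  first 5 digits = (1, 0, 3, 2, 1)

v_7(a) = 2 ≥ 1, so the series converges in ℤ_7 to 1/(1 − a) = 1/(1 − (-1568)) = 1/1569. Expand this rational in ℤ_7: compute digits iteratively via d_i = x_i mod 7, x_{i+1} = (x_i − d_i)/7. The first 5 digits are (1, 0, 3, 2, 1).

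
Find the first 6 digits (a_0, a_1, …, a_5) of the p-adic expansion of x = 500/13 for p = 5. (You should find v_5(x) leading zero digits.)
(a_0, …, a_5) = (0, 0, 0, 3, 1, 2)

v_5(500/13) = 3, so a_0 = ... = a_2 = 0. Factor out: x = 5^3 · u with u = 4/13 a unit in ℤ_5. Expand u iteratively via a_{v+i} = u_i mod 5, u_{i+1} = (u_i − a_{v+i})/5:
  u_0 = 4/13;  a_3 = 3;  u_1 = (u_0 − 3)/5 = -7/13
  u_1 = -7/13;  a_4 = 1;  u_2 = (u_1 − 1)/5 = -4/13
  u_2 = -4/13;  a_5 = 2;  u_3 = (u_2 − 2)/5 = -6/13
Digits: (0, 0, 0, 3, 1, 2).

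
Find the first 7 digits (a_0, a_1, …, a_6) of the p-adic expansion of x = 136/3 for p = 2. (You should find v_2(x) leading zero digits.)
(a_0, …, a_6) = (0, 0, 0, 1, 1, 0, 1)

v_2(136/3) = 3, so a_0 = ... = a_2 = 0. Factor out: x = 2^3 · u with u = 17/3 a unit in ℤ_2. Expand u iteratively via a_{v+i} = u_i mod 2, u_{i+1} = (u_i − a_{v+i})/2:
  u_0 = 17/3;  a_3 = 1;  u_1 = (u_0 − 1)/2 = 7/3
  u_1 = 7/3;  a_4 = 1;  u_2 = (u_1 − 1)/2 = 2/3
  u_2 = 2/3;  a_5 = 0;  u_3 = (u_2 − 0)/2 = 1/3
  u_3 = 1/3;  a_6 = 1;  u_4 = (u_3 − 1)/2 = -1/3
Digits: (0, 0, 0, 1, 1, 0, 1).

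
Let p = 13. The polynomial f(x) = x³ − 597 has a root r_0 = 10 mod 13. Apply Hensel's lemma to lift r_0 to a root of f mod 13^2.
r_1 = 114 (mod 169)

Hensel: r_{i+1} = r_i − f(r_i)/f′(r_i) mod 13^{i+2}, where f′(x) = 3x². Iterate:
  r_0 = 10 (mod 13)
  r_1 = 114 (mod 169)
Final: r = 114 with f(r) ≡ 0 mod 13^2.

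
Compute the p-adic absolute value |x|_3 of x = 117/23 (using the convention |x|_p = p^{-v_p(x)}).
|117/23|_3 = 1/9

Step 1 — compute v_3(x) by factoring powers of 3 out of the numerator and denominator: v_3(117/23) = 2. Step 2 — apply |x|_p = p^{-v_p(x)} = 3^{-2} = 1/9.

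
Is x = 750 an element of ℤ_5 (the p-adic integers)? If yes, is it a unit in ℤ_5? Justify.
x ∈ ℤ_5 but not a unit; v_5(x) = 3 > 0

ℤ_5 = {x ∈ ℚ_5 : v_5(x) ≥ 0} and ℤ_5^× = {x ∈ ℤ_5 : v_5(x) = 0}. Here v_5(750) = v_5(num) − v_5(den) = 3; compare against these criteria.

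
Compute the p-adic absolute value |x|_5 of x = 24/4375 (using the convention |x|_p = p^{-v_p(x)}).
|24/4375|_5 = 625

Step 1 — compute v_5(x) by factoring powers of 5 out of the numerator and denominator: v_5(24/4375) = -4. Step 2 — apply |x|_p = p^{-v_p(x)} = 5^{4} = 625.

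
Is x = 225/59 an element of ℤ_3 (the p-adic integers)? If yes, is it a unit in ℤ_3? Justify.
x ∈ ℤ_3 but not a unit; v_3(x) = 2 > 0

ℤ_3 = {x ∈ ℚ_3 : v_3(x) ≥ 0} and ℤ_3^× = {x ∈ ℤ_3 : v_3(x) = 0}. Here v_3(225/59) = v_3(num) − v_3(den) = 2; compare against these criteria.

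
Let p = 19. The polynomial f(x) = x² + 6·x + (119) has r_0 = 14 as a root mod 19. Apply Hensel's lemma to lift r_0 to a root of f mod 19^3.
r_2 = 2370 (mod 6859)

Hensel: r_{i+1} = r_i − f(r_i)·(f′(r_i))^{-1} mod 19^{i+2}, f′(x) = 2x + 6. Iterate:
  r_0 = 14 (mod 19)
  r_1 = 204 (mod 361)
  r_2 = 2370 (mod 6859)
Final: r = 2370 satisfies f(r) ≡ 0 mod 19^3.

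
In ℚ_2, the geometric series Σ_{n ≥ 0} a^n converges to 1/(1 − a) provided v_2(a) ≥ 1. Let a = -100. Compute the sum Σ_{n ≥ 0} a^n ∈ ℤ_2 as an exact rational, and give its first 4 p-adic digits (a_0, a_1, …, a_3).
Σ a^n = 1/(1 − a) = 1/101;  first 4 digits = (1, 0, 1, 1)

v_2(a) = 2 ≥ 1, so the series converges in ℤ_2 to 1/(1 − a) = 1/(1 − (-100)) = 1/101. Expand this rational in ℤ_2: compute digits iteratively via d_i = x_i mod 2, x_{i+1} = (x_i − d_i)/2. The first 4 digits are (1, 0, 1, 1).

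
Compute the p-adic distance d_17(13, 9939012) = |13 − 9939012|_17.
d_17(13, 9939012) = 1/1419857

Step 1 — x − y = 13 − 9939012 = -9938999. Step 2 — v_17(-9938999) = 5 (factor: -9938999 = −(17^5 · 7); the sign does not affect v_p). Step 3 — |x − y|_17 = 17^{-5} = 1/1419857.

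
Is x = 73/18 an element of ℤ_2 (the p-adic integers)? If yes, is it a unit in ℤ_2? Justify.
x ∉ ℤ_2 (v_2(x) = -1 < 0)

ℤ_2 = {x ∈ ℚ_2 : v_2(x) ≥ 0} and ℤ_2^× = {x ∈ ℤ_2 : v_2(x) = 0}. Here v_2(73/18) = v_2(num) − v_2(den) = -1; compare against these criteria.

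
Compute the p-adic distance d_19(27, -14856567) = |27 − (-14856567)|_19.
d_19(27, -14856567) = 1/2476099

Step 1 — x − y = 27 − (-14856567) = 14856594. Step 2 — v_19(14856594) = 5 (factor: 14856594 = (19^5 · 6); the sign does not affect v_p). Step 3 — |x − y|_19 = 19^{-5} = 1/2476099.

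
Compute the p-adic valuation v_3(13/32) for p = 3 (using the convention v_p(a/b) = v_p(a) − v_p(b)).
v_3(13/32) = 0

Factor powers of 3 from the numerator and denominator of the reduced fraction: 13 = 3^0 · 13 and 32 = 3^0 · 32. Apply v_p(a/b) = v_p(a) − v_p(b): v_3(13/32) = 0 − 0 = 0.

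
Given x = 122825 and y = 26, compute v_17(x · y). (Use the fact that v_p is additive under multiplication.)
v_17(3193450) = 3

v_p(x) = 3 (factor: 122825 = 17^3 · 25); v_p(y) = 0 (factor: 26 = 17^0 · 26). Additivity: v_p(xy) = v_p(x) + v_p(y) = 3 + 0 = 3. (Direct check: xy = 3193450 = 17^3 · (650).)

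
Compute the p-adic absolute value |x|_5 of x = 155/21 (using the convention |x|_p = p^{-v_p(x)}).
|155/21|_5 = 1/5

Step 1 — compute v_5(x) by factoring powers of 5 out of the numerator and denominator: v_5(155/21) = 1. Step 2 — apply |x|_p = p^{-v_p(x)} = 5^{-1} = 1/5.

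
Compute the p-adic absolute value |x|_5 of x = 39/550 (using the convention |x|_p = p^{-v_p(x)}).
|39/550|_5 = 25

Step 1 — compute v_5(x) by factoring powers of 5 out of the numerator and denominator: v_5(39/550) = -2. Step 2 — apply |x|_p = p^{-v_p(x)} = 5^{2} = 25.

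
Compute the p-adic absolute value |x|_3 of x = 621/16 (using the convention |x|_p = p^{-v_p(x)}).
|621/16|_3 = 1/27

Step 1 — compute v_3(x) by factoring powers of 3 out of the numerator and denominator: v_3(621/16) = 3. Step 2 — apply |x|_p = p^{-v_p(x)} = 3^{-3} = 1/27.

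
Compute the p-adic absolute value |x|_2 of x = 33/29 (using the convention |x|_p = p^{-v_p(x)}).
|33/29|_2 = 1

Step 1 — compute v_2(x) by factoring powers of 2 out of the numerator and denominator: v_2(33/29) = 0. Step 2 — apply |x|_p = p^{-v_p(x)} = 2^{0} = 1.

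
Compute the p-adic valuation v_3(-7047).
v_3(-7047) = 5

v_3(n) is the largest exponent k such that 3^k divides n. Factor out: -7047 = -3^5 · 29. (Sign doesn't affect v_p.) So v_3(-7047) = 5.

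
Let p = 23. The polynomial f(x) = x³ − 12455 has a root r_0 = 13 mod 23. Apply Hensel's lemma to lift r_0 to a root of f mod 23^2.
r_1 = 220 (mod 529)

Hensel: r_{i+1} = r_i − f(r_i)/f′(r_i) mod 23^{i+2}, where f′(x) = 3x². Iterate:
  r_0 = 13 (mod 23)
  r_1 = 220 (mod 529)
Final: r = 220 with f(r) ≡ 0 mod 23^2.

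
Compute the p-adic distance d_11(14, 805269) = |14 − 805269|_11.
d_11(14, 805269) = 1/161051

Step 1 — x − y = 14 − 805269 = -805255. Step 2 — v_11(-805255) = 5 (factor: -805255 = −(11^5 · 5); the sign does not affect v_p). Step 3 — |x − y|_11 = 11^{-5} = 1/161051.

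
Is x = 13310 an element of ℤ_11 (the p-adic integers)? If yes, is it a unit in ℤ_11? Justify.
x ∈ ℤ_11 but not a unit; v_11(x) = 3 > 0

ℤ_11 = {x ∈ ℚ_11 : v_11(x) ≥ 0} and ℤ_11^× = {x ∈ ℤ_11 : v_11(x) = 0}. Here v_11(13310) = v_11(num) − v_11(den) = 3; compare against these criteria.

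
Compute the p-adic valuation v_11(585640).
v_11(585640) = 4

v_11(n) is the largest exponent k such that 11^k divides n. Factor out: 585640 = 11^4 · 40. (Sign doesn't affect v_p.) So v_11(585640) = 4.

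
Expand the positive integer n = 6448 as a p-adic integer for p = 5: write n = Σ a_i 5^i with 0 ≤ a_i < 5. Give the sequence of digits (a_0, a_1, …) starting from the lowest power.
(a_0, a_1, …) = (3, 4, 2, 1, 0, 2)

Repeated division by 5 gives the digits low-to-high: 6448 = 3 + 4·5^1 + 2·5^2 + 1·5^3 + 2·5^5. Digit sequence: (3, 4, 2, 1, 0, 2).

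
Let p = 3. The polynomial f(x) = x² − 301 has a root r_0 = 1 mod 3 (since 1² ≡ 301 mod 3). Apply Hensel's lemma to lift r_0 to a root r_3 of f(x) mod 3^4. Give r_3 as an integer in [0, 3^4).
r_3 = 25 (mod 81)

Hensel's recurrence: r_{i+1} = r_i − f(r_i)·(f′(r_i))^{-1} mod 3^{i+2}, with f′(x) = 2x. Iterate:
  r_0 = 1 (mod 3)
  r_1 = 7 (mod 9)
  r_2 = 25 (mod 27)
  r_3 = 25 (mod 81)
Final: r_3 = 25, and one checks f(r_3) ≡ 0 mod 3^4.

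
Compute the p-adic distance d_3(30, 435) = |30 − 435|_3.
d_3(30, 435) = 1/81

Step 1 — x − y = 30 − 435 = -405. Step 2 — v_3(-405) = 4 (factor: -405 = −(3^4 · 5); the sign does not affect v_p). Step 3 — |x − y|_3 = 3^{-4} = 1/81.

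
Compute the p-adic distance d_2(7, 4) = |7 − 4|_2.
d_2(7, 4) = 1

Step 1 — x − y = 7 − 4 = 3. Step 2 — v_2(3) = 0 (factor: 3 = (2^0 · 3); the sign does not affect v_p). Step 3 — |x − y|_2 = 2^{0} = 1.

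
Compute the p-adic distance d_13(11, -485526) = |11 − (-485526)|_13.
d_13(11, -485526) = 1/28561

Step 1 — x − y = 11 − (-485526) = 485537. Step 2 — v_13(485537) = 4 (factor: 485537 = (13^4 · 17); the sign does not affect v_p). Step 3 — |x − y|_13 = 13^{-4} = 1/28561.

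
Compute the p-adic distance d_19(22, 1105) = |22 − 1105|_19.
d_19(22, 1105) = 1/361

Step 1 — x − y = 22 − 1105 = -1083. Step 2 — v_19(-1083) = 2 (factor: -1083 = −(19^2 · 3); the sign does not affect v_p). Step 3 — |x − y|_19 = 19^{-2} = 1/361.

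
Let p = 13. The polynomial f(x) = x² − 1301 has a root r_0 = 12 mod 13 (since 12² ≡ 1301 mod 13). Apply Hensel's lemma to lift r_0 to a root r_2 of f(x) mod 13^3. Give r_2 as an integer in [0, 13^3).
r_2 = 1884 (mod 2197)

Hensel's recurrence: r_{i+1} = r_i − f(r_i)·(f′(r_i))^{-1} mod 13^{i+2}, with f′(x) = 2x. Iterate:
  r_0 = 12 (mod 13)
  r_1 = 25 (mod 169)
  r_2 = 1884 (mod 2197)
Final: r_2 = 1884, and one checks f(r_2) ≡ 0 mod 13^3.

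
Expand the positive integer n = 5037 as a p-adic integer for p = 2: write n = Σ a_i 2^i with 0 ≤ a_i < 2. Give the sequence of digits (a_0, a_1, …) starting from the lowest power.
(a_0, a_1, …) = (1, 0, 1, 1, 0, 1, 0, 1, 1, 1, 0, 0, 1)

Repeated division by 2 gives the digits low-to-high: 5037 = 1 + 1·2^2 + 1·2^3 + 1·2^5 + 1·2^7 + 1·2^8 + 1·2^9 + 1·2^12. Digit sequence: (1, 0, 1, 1, 0, 1, 0, 1, 1, 1, 0, 0, 1).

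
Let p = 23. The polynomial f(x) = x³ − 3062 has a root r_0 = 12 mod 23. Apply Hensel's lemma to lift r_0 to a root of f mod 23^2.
r_1 = 380 (mod 529)

Hensel: r_{i+1} = r_i − f(r_i)/f′(r_i) mod 23^{i+2}, where f′(x) = 3x². Iterate:
  r_0 = 12 (mod 23)
  r_1 = 380 (mod 529)
Final: r = 380 with f(r) ≡ 0 mod 23^2.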